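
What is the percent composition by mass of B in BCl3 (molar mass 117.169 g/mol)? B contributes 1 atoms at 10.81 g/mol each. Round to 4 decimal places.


pct = 100 * (n_elem * M_elem) / M_total
mass_contribution = 1 * 10.81 = 10.81 g/mol
pct = 100 * 10.81 / 117.169
pct = 9.22598981 %, rounded to 4 dp:

9.2260 %


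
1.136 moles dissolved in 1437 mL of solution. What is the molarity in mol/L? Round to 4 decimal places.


Convert volume to liters: V_L = V_mL / 1000.
V_L = 1437 / 1000 = 1.437 L
M = n / V_L = 1.136 / 1.437
M = 0.79053584 mol/L, rounded to 4 dp:

0.7905 mol/L


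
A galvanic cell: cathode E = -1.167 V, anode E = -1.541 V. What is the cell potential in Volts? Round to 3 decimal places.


Standard cell potential: E_cell = E_cathode - E_anode.
E_cell = -1.167 - (-1.541)
E_cell = 0.374 V, rounded to 3 dp:

0.374 V


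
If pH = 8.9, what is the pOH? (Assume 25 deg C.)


At 25 deg C, pH + pOH = 14.
pOH = 14 - pH = 14 - 8.9
pOH = 5.1:

5.10


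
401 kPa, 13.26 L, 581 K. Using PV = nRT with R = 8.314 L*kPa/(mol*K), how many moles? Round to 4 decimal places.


PV = nRT, solve for n = PV / (RT).
PV = 401 * 13.26 = 5317.26
RT = 8.314 * 581 = 4830.434
n = 5317.26 / 4830.434
n = 1.10078308 mol, rounded to 4 dp:

1.1008 mol


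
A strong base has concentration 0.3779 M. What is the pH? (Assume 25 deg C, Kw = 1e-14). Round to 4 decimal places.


A strong base dissociates completely, so [OH-] equals the given concentration.
pOH = -log10([OH-]) = -log10(0.3779) = 0.422623
pH = 14 - pOH = 14 - 0.422623
pH = 13.577377, rounded to 4 dp:

13.5774


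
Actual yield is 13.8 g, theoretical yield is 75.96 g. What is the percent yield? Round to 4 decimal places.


% yield = 100 * actual / theoretical
% yield = 100 * 13.8 / 75.96
% yield = 18.16745656 %, rounded to 4 dp:

18.1675 %


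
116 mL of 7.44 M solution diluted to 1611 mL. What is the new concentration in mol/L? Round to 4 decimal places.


Dilution: M1*V1 = M2*V2, solve for M2.
M2 = M1*V1 / V2
M2 = 7.44 * 116 / 1611
M2 = 863.04 / 1611
M2 = 0.53571695 mol/L, rounded to 4 dp:

0.5357 mol/L


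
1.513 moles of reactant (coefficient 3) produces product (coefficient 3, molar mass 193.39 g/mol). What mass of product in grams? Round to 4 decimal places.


Use the coefficient ratio to convert reactant moles to product moles, then multiply by the product's molar mass.
moles_P = moles_R * (coeff_P / coeff_R) = 1.513 * (3/3) = 1.513
mass_P = moles_P * M_P = 1.513 * 193.39
mass_P = 292.59907 g, rounded to 4 dp:

292.5991 g


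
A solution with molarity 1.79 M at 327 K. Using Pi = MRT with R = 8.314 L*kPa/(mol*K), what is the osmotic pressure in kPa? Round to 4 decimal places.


Osmotic pressure (van't Hoff): Pi = M*R*T.
RT = 8.314 * 327 = 2718.678
Pi = 1.79 * 2718.678
Pi = 4866.43362 kPa, rounded to 4 dp:

4866.4336 kPa


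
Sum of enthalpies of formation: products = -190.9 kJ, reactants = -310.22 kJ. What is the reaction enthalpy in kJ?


dH_rxn = sum(dH_f products) - sum(dH_f reactants)
dH_rxn = -190.9 - (-310.22)
dH_rxn = 119.32 kJ:

119.32 kJ


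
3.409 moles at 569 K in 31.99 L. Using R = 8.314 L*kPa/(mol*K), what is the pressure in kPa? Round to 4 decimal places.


PV = nRT, solve for P = nRT / V.
nRT = 3.409 * 8.314 * 569 = 16126.8404
P = 16126.8404 / 31.99
P = 504.12130041 kPa, rounded to 4 dp:

504.1213 kPa


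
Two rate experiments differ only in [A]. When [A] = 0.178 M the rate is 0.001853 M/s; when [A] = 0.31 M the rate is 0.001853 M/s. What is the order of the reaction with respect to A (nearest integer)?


Rate is proportional to [A]^n, so rate2/rate1 = ([A]2/[A]1)^n. Take logs to solve for n.
rate2/rate1 = 0.001853 / 0.001853 = 1.0
[A]2/[A]1 = 0.31 / 0.178 = 1.7416
n = ln(1.0) / ln(1.7416) = 0.0
Nearest integer order:

0


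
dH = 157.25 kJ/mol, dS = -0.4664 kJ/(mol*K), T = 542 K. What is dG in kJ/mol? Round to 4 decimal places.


Gibbs: dG = dH - T*dS (consistent units, dS already in kJ/(mol*K)).
T*dS = 542 * -0.4664 = -252.7888
dG = 157.25 - (-252.7888)
dG = 410.0388 kJ/mol, rounded to 4 dp:

410.0388 kJ/mol


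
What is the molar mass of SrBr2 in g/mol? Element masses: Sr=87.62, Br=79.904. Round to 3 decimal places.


M = sum(count * atomic_mass) over atoms.
M = 1*87.62 + 2*79.904
M = 87.62 + 159.808
M = 247.428 g/mol, rounded to 3 dp:

247.428 g/mol


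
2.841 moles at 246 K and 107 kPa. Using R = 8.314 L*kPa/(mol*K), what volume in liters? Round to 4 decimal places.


PV = nRT, solve for V = nRT / P.
nRT = 2.841 * 8.314 * 246 = 5810.5382
V = 5810.5382 / 107
V = 54.30409533 L, rounded to 4 dp:

54.3041 L


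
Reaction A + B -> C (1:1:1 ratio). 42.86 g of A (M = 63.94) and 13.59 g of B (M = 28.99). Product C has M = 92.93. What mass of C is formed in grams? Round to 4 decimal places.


Find moles of each reactant; the smaller value is the limiting reagent in a 1:1:1 reaction, so moles_C equals moles of the limiter.
n_A = mass_A / M_A = 42.86 / 63.94 = 0.670316 mol
n_B = mass_B / M_B = 13.59 / 28.99 = 0.468782 mol
Limiting reagent: B (smaller), n_limiting = 0.468782 mol
mass_C = n_limiting * M_C = 0.468782 * 92.93
mass_C = 43.56391126 g, rounded to 4 dp:

43.5639 g


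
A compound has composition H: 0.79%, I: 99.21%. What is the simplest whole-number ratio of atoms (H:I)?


Assume 100 g of compound, divide each mass% by atomic mass to get moles, then normalize by the smallest to get a raw atom ratio.
Moles per 100 g: H: 0.79/1.008 = 0.7837, I: 99.21/126.904 = 0.7818
Raw ratio (divide by min = 0.7818): H: 1.003, I: 1.0
Multiply by 1 to clear fractions: H: 1.003 ~= 1, I: 1.0 ~= 1
Reduce by GCD to get the simplest whole-number ratio:

1:1


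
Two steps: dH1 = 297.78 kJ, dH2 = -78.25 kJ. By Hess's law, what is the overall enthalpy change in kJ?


Hess's law: enthalpy is a state function, so add the step enthalpies.
dH_total = dH1 + dH2 = 297.78 + (-78.25)
dH_total = 219.53 kJ:

219.53 kJ


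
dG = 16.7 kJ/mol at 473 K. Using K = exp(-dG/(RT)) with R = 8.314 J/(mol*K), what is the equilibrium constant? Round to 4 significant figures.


dG is in kJ/mol; multiply by 1000 to match R in J/(mol*K).
RT = 8.314 * 473 = 3932.522 J/mol
exponent = -dG*1000 / (RT) = -(16.7*1000) / 3932.522 = -4.24663867
K = exp(-4.24663867)
K = 0.014312261, rounded to 4 significant figures:

0.01431


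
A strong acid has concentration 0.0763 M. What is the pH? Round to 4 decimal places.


A strong acid dissociates completely, so [H+] equals the given concentration.
pH = -log10([H+]) = -log10(0.0763)
pH = 1.11747546, rounded to 4 dp:

1.1175


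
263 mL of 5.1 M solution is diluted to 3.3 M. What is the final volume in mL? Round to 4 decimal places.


Dilution: M1*V1 = M2*V2, solve for V2.
V2 = M1*V1 / M2
V2 = 5.1 * 263 / 3.3
V2 = 1341.3 / 3.3
V2 = 406.45454545 mL, rounded to 4 dp:

406.4545 mL


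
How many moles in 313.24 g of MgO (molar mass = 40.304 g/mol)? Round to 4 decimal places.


n = mass / M
n = 313.24 / 40.304
n = 7.77193331 mol, rounded to 4 dp:

7.7719 mol


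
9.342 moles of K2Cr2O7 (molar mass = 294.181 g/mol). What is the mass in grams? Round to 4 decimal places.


mass = n * M
mass = 9.342 * 294.181
mass = 2748.238902 g, rounded to 4 dp:

2748.2389 g


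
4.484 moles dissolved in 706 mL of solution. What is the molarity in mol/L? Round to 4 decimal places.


Convert volume to liters: V_L = V_mL / 1000.
V_L = 706 / 1000 = 0.706 L
M = n / V_L = 4.484 / 0.706
M = 6.35127479 mol/L, rounded to 4 dp:

6.3513 mol/L


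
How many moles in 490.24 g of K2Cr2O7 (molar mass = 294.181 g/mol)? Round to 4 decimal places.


n = mass / M
n = 490.24 / 294.181
n = 1.66645705 mol, rounded to 4 dp:

1.6665 mol


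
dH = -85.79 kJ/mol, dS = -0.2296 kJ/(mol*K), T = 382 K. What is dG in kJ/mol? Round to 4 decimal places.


Gibbs: dG = dH - T*dS (consistent units, dS already in kJ/(mol*K)).
T*dS = 382 * -0.2296 = -87.7072
dG = -85.79 - (-87.7072)
dG = 1.9172 kJ/mol, rounded to 4 dp:

1.9172 kJ/mol


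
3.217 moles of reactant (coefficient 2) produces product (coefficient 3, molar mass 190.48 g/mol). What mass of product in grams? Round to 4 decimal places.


Use the coefficient ratio to convert reactant moles to product moles, then multiply by the product's molar mass.
moles_P = moles_R * (coeff_P / coeff_R) = 3.217 * (3/2) = 4.8255
mass_P = moles_P * M_P = 4.8255 * 190.48
mass_P = 919.16124 g, rounded to 4 dp:

919.1612 g


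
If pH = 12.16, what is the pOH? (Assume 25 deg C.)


At 25 deg C, pH + pOH = 14.
pOH = 14 - pH = 14 - 12.16
pOH = 1.84:

1.84


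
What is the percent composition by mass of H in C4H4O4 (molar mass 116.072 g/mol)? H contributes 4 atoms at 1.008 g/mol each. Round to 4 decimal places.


pct = 100 * (n_elem * M_elem) / M_total
mass_contribution = 4 * 1.008 = 4.032 g/mol
pct = 100 * 4.032 / 116.072
pct = 3.47370598 %, rounded to 4 dp:

3.4737 %


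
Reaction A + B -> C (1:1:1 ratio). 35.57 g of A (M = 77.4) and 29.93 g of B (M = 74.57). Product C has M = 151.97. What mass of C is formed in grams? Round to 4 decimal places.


Find moles of each reactant; the smaller value is the limiting reagent in a 1:1:1 reaction, so moles_C equals moles of the limiter.
n_A = mass_A / M_A = 35.57 / 77.4 = 0.459561 mol
n_B = mass_B / M_B = 29.93 / 74.57 = 0.401368 mol
Limiting reagent: B (smaller), n_limiting = 0.401368 mol
mass_C = n_limiting * M_C = 0.401368 * 151.97
mass_C = 60.99589496 g, rounded to 4 dp:

60.9959 g


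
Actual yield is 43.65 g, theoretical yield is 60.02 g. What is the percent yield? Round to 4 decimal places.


% yield = 100 * actual / theoretical
% yield = 100 * 43.65 / 60.02
% yield = 72.72575808 %, rounded to 4 dp:

72.7258 %


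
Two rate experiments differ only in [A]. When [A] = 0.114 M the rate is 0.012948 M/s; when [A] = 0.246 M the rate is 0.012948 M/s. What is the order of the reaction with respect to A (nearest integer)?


Rate is proportional to [A]^n, so rate2/rate1 = ([A]2/[A]1)^n. Take logs to solve for n.
rate2/rate1 = 0.012948 / 0.012948 = 1.0
[A]2/[A]1 = 0.246 / 0.114 = 2.1579
n = ln(1.0) / ln(2.1579) = 0.0
Nearest integer order:

0


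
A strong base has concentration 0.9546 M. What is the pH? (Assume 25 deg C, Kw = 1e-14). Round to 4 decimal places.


A strong base dissociates completely, so [OH-] equals the given concentration.
pOH = -log10([OH-]) = -log10(0.9546) = 0.020179
pH = 14 - pOH = 14 - 0.020179
pH = 13.979821, rounded to 4 dp:

13.9798


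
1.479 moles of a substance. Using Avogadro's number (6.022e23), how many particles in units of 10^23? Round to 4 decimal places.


N = n * NA, then divide by 1e23 for the requested units.
N / 1e23 = n * 6.022
N / 1e23 = 1.479 * 6.022
N / 1e23 = 8.906538, rounded to 4 dp:

8.9065


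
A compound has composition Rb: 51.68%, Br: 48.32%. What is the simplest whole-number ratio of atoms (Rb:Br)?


Assume 100 g of compound, divide each mass% by atomic mass to get moles, then normalize by the smallest to get a raw atom ratio.
Moles per 100 g: Rb: 51.68/85.468 = 0.6047, Br: 48.32/79.904 = 0.6047
Raw ratio (divide by min = 0.6047): Rb: 1.0, Br: 1.0
Multiply by 1 to clear fractions: Rb: 1.0 ~= 1, Br: 1.0 ~= 1
Reduce by GCD to get the simplest whole-number ratio:

1:1


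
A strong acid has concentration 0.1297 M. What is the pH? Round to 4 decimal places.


A strong acid dissociates completely, so [H+] equals the given concentration.
pH = -log10([H+]) = -log10(0.1297)
pH = 0.88706002, rounded to 4 dp:

0.8871


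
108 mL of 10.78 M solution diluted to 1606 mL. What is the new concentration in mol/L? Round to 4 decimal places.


Dilution: M1*V1 = M2*V2, solve for M2.
M2 = M1*V1 / V2
M2 = 10.78 * 108 / 1606
M2 = 1164.24 / 1606
M2 = 0.72493151 mol/L, rounded to 4 dp:

0.7249 mol/L


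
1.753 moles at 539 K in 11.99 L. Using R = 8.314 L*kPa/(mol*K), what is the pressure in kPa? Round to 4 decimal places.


PV = nRT, solve for P = nRT / V.
nRT = 1.753 * 8.314 * 539 = 7855.6242
P = 7855.6242 / 11.99
P = 655.18133445 kPa, rounded to 4 dp:

655.1813 kPa


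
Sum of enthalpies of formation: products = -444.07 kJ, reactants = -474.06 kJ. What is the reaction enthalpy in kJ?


dH_rxn = sum(dH_f products) - sum(dH_f reactants)
dH_rxn = -444.07 - (-474.06)
dH_rxn = 29.99 kJ:

29.99 kJ


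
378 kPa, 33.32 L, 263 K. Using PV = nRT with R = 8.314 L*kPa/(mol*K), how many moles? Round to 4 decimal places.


PV = nRT, solve for n = PV / (RT).
PV = 378 * 33.32 = 12594.96
RT = 8.314 * 263 = 2186.582
n = 12594.96 / 2186.582
n = 5.76011327 mol, rounded to 4 dp:

5.7601 mol


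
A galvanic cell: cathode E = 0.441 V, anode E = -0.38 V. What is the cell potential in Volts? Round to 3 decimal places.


Standard cell potential: E_cell = E_cathode - E_anode.
E_cell = 0.441 - (-0.38)
E_cell = 0.821 V, rounded to 3 dp:

0.821 V


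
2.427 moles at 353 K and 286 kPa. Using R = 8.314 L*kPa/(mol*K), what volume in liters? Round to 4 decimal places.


PV = nRT, solve for V = nRT / P.
nRT = 2.427 * 8.314 * 353 = 7122.8615
V = 7122.8615 / 286
V = 24.90511014 L, rounded to 4 dp:

24.9051 L


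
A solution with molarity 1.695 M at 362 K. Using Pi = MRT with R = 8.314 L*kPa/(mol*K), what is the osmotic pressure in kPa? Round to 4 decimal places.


Osmotic pressure (van't Hoff): Pi = M*R*T.
RT = 8.314 * 362 = 3009.668
Pi = 1.695 * 3009.668
Pi = 5101.38726 kPa, rounded to 4 dp:

5101.3873 kPa


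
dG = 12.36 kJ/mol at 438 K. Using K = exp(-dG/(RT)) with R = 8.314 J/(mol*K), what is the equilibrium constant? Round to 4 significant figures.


dG is in kJ/mol; multiply by 1000 to match R in J/(mol*K).
RT = 8.314 * 438 = 3641.532 J/mol
exponent = -dG*1000 / (RT) = -(12.36*1000) / 3641.532 = -3.39417586
K = exp(-3.39417586)
K = 0.033568208, rounded to 4 significant figures:

0.03357


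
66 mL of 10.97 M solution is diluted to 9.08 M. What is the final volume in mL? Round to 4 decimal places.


Dilution: M1*V1 = M2*V2, solve for V2.
V2 = M1*V1 / M2
V2 = 10.97 * 66 / 9.08
V2 = 724.02 / 9.08
V2 = 79.73788546 mL, rounded to 4 dp:

79.7379 mL


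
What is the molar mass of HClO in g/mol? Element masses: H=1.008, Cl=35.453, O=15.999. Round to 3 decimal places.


M = sum(count * atomic_mass) over atoms.
M = 1*1.008 + 1*35.453 + 1*15.999
M = 1.008 + 35.453 + 15.999
M = 52.46 g/mol, rounded to 3 dp:

52.460 g/mol


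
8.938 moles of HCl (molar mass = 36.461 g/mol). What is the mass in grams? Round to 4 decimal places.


mass = n * M
mass = 8.938 * 36.461
mass = 325.888418 g, rounded to 4 dp:

325.8884 g


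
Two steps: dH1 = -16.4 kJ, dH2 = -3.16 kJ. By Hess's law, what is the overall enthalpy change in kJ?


Hess's law: enthalpy is a state function, so add the step enthalpies.
dH_total = dH1 + dH2 = -16.4 + (-3.16)
dH_total = -19.56 kJ:

-19.56 kJ


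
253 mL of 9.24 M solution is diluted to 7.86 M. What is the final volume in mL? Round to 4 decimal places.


Dilution: M1*V1 = M2*V2, solve for V2.
V2 = M1*V1 / M2
V2 = 9.24 * 253 / 7.86
V2 = 2337.72 / 7.86
V2 = 297.41984733 mL, rounded to 4 dp:

297.4198 mL


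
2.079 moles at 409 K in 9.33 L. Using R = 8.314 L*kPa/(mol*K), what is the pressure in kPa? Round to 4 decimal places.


PV = nRT, solve for P = nRT / V.
nRT = 2.079 * 8.314 * 409 = 7069.4857
P = 7069.4857 / 9.33
P = 757.71550911 kPa, rounded to 4 dp:

757.7155 kPa


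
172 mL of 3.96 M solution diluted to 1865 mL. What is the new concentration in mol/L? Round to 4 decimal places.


Dilution: M1*V1 = M2*V2, solve for M2.
M2 = M1*V1 / V2
M2 = 3.96 * 172 / 1865
M2 = 681.12 / 1865
M2 = 0.3652118 mol/L, rounded to 4 dp:

0.3652 mol/L


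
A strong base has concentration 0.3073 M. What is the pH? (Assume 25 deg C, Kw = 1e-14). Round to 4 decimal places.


A strong base dissociates completely, so [OH-] equals the given concentration.
pOH = -log10([OH-]) = -log10(0.3073) = 0.512437
pH = 14 - pOH = 14 - 0.512437
pH = 13.487563, rounded to 4 dp:

13.4876


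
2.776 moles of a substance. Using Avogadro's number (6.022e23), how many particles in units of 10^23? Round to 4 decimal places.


N = n * NA, then divide by 1e23 for the requested units.
N / 1e23 = n * 6.022
N / 1e23 = 2.776 * 6.022
N / 1e23 = 16.717072, rounded to 4 dp:

16.7171


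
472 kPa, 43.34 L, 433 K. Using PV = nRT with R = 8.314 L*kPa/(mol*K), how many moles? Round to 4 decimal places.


PV = nRT, solve for n = PV / (RT).
PV = 472 * 43.34 = 20456.48
RT = 8.314 * 433 = 3599.962
n = 20456.48 / 3599.962
n = 5.68241554 mol, rounded to 4 dp:

5.6824 mol


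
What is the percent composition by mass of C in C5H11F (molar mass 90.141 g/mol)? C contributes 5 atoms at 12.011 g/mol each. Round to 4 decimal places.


pct = 100 * (n_elem * M_elem) / M_total
mass_contribution = 5 * 12.011 = 60.055 g/mol
pct = 100 * 60.055 / 90.141
pct = 66.62340112 %, rounded to 4 dp:

66.6234 %


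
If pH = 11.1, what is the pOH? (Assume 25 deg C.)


At 25 deg C, pH + pOH = 14.
pOH = 14 - pH = 14 - 11.1
pOH = 2.9:

2.90


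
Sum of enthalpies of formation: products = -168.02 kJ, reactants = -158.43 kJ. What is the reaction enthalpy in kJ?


dH_rxn = sum(dH_f products) - sum(dH_f reactants)
dH_rxn = -168.02 - (-158.43)
dH_rxn = -9.59 kJ:

-9.59 kJ


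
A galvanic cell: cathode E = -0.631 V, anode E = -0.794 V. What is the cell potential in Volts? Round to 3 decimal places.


Standard cell potential: E_cell = E_cathode - E_anode.
E_cell = -0.631 - (-0.794)
E_cell = 0.163 V, rounded to 3 dp:

0.163 V


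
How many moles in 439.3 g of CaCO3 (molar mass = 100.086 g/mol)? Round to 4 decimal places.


n = mass / M
n = 439.3 / 100.086
n = 4.38922527 mol, rounded to 4 dp:

4.3892 mol


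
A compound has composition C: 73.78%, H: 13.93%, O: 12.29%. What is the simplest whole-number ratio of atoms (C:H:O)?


Assume 100 g of compound, divide each mass% by atomic mass to get moles, then normalize by the smallest to get a raw atom ratio.
Moles per 100 g: C: 73.78/12.011 = 6.1427, H: 13.93/1.008 = 13.8194, O: 12.29/15.999 = 0.7682
Raw ratio (divide by min = 0.7682): C: 7.997, H: 17.99, O: 1.0
Multiply by 1 to clear fractions: C: 7.997 ~= 8, H: 17.99 ~= 18, O: 1.0 ~= 1
Reduce by GCD to get the simplest whole-number ratio:

8:18:1


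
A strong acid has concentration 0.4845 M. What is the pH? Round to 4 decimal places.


A strong acid dissociates completely, so [H+] equals the given concentration.
pH = -log10([H+]) = -log10(0.4845)
pH = 0.31470622, rounded to 4 dp:

0.3147


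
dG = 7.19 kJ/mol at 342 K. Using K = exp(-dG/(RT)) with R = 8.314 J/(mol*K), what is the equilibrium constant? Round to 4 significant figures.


dG is in kJ/mol; multiply by 1000 to match R in J/(mol*K).
RT = 8.314 * 342 = 2843.388 J/mol
exponent = -dG*1000 / (RT) = -(7.19*1000) / 2843.388 = -2.52867354
K = exp(-2.52867354)
K = 0.079764755, rounded to 4 significant figures:

0.07976


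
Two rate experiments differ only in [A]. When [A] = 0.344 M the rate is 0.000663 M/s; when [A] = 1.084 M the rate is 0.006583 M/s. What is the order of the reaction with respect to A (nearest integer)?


Rate is proportional to [A]^n, so rate2/rate1 = ([A]2/[A]1)^n. Take logs to solve for n.
rate2/rate1 = 0.006583 / 0.000663 = 9.9291
[A]2/[A]1 = 1.084 / 0.344 = 3.1512
n = ln(9.9291) / ln(3.1512) = 2.0
Nearest integer order:

2


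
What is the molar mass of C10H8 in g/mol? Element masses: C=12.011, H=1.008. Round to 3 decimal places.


M = sum(count * atomic_mass) over atoms.
M = 10*12.011 + 8*1.008
M = 120.11 + 8.064
M = 128.174 g/mol, rounded to 3 dp:

128.174 g/mol


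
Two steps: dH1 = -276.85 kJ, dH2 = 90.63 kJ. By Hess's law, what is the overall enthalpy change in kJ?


Hess's law: enthalpy is a state function, so add the step enthalpies.
dH_total = dH1 + dH2 = -276.85 + (90.63)
dH_total = -186.22 kJ:

-186.22 kJ


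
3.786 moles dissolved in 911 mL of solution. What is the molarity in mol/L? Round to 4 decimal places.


Convert volume to liters: V_L = V_mL / 1000.
V_L = 911 / 1000 = 0.911 L
M = n / V_L = 3.786 / 0.911
M = 4.15587267 mol/L, rounded to 4 dp:

4.1559 mol/L


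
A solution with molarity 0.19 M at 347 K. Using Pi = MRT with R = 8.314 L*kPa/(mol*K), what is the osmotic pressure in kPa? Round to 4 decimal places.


Osmotic pressure (van't Hoff): Pi = M*R*T.
RT = 8.314 * 347 = 2884.958
Pi = 0.19 * 2884.958
Pi = 548.14202 kPa, rounded to 4 dp:

548.1420 kPa


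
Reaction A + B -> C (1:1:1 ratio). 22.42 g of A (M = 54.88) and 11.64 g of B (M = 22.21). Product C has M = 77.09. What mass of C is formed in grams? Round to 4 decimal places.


Find moles of each reactant; the smaller value is the limiting reagent in a 1:1:1 reaction, so moles_C equals moles of the limiter.
n_A = mass_A / M_A = 22.42 / 54.88 = 0.408528 mol
n_B = mass_B / M_B = 11.64 / 22.21 = 0.524088 mol
Limiting reagent: A (smaller), n_limiting = 0.408528 mol
mass_C = n_limiting * M_C = 0.408528 * 77.09
mass_C = 31.49342352 g, rounded to 4 dp:

31.4934 g


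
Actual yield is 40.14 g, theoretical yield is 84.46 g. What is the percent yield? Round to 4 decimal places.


% yield = 100 * actual / theoretical
% yield = 100 * 40.14 / 84.46
% yield = 47.52545584 %, rounded to 4 dp:

47.5255 %


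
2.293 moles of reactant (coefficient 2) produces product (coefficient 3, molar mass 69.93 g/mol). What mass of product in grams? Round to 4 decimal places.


Use the coefficient ratio to convert reactant moles to product moles, then multiply by the product's molar mass.
moles_P = moles_R * (coeff_P / coeff_R) = 2.293 * (3/2) = 3.4395
mass_P = moles_P * M_P = 3.4395 * 69.93
mass_P = 240.524235 g, rounded to 4 dp:

240.5242 g


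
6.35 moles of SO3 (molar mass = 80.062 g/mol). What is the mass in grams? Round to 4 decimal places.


mass = n * M
mass = 6.35 * 80.062
mass = 508.3937 g, rounded to 4 dp:

508.3937 g


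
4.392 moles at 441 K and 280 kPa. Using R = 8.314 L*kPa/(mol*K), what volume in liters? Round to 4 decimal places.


PV = nRT, solve for V = nRT / P.
nRT = 4.392 * 8.314 * 441 = 16103.1538
V = 16103.1538 / 280
V = 57.51126357 L, rounded to 4 dp:

57.5113 L


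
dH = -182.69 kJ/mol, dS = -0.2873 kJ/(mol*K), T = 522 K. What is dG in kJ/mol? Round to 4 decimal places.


Gibbs: dG = dH - T*dS (consistent units, dS already in kJ/(mol*K)).
T*dS = 522 * -0.2873 = -149.9706
dG = -182.69 - (-149.9706)
dG = -32.7194 kJ/mol, rounded to 4 dp:

-32.7194 kJ/mol


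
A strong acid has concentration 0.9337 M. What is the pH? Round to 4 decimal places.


A strong acid dissociates completely, so [H+] equals the given concentration.
pH = -log10([H+]) = -log10(0.9337)
pH = 0.02979264, rounded to 4 dp:

0.0298


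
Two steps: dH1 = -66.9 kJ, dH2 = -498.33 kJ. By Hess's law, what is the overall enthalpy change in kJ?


Hess's law: enthalpy is a state function, so add the step enthalpies.
dH_total = dH1 + dH2 = -66.9 + (-498.33)
dH_total = -565.23 kJ:

-565.23 kJ


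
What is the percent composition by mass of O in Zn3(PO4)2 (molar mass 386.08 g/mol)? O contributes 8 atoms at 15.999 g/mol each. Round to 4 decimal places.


pct = 100 * (n_elem * M_elem) / M_total
mass_contribution = 8 * 15.999 = 127.992 g/mol
pct = 100 * 127.992 / 386.08
pct = 33.15167841 %, rounded to 4 dp:

33.1517 %


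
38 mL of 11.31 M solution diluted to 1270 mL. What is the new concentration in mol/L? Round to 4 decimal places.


Dilution: M1*V1 = M2*V2, solve for M2.
M2 = M1*V1 / V2
M2 = 11.31 * 38 / 1270
M2 = 429.78 / 1270
M2 = 0.33840945 mol/L, rounded to 4 dp:

0.3384 mol/L


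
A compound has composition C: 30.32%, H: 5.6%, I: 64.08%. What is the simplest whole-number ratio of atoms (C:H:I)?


Assume 100 g of compound, divide each mass% by atomic mass to get moles, then normalize by the smallest to get a raw atom ratio.
Moles per 100 g: C: 30.32/12.011 = 2.5244, H: 5.6/1.008 = 5.5556, I: 64.08/126.904 = 0.5049
Raw ratio (divide by min = 0.5049): C: 4.999, H: 11.002, I: 1.0
Multiply by 1 to clear fractions: C: 4.999 ~= 5, H: 11.002 ~= 11, I: 1.0 ~= 1
Reduce by GCD to get the simplest whole-number ratio:

5:11:1


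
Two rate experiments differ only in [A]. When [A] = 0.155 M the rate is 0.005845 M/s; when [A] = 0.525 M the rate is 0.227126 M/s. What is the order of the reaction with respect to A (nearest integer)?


Rate is proportional to [A]^n, so rate2/rate1 = ([A]2/[A]1)^n. Take logs to solve for n.
rate2/rate1 = 0.227126 / 0.005845 = 38.8582
[A]2/[A]1 = 0.525 / 0.155 = 3.3871
n = ln(38.8582) / ln(3.3871) = 3.0
Nearest integer order:

3


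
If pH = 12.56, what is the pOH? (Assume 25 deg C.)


At 25 deg C, pH + pOH = 14.
pOH = 14 - pH = 14 - 12.56
pOH = 1.44:

1.44


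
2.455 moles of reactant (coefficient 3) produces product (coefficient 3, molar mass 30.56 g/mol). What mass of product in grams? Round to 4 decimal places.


Use the coefficient ratio to convert reactant moles to product moles, then multiply by the product's molar mass.
moles_P = moles_R * (coeff_P / coeff_R) = 2.455 * (3/3) = 2.455
mass_P = moles_P * M_P = 2.455 * 30.56
mass_P = 75.0248 g, rounded to 4 dp:

75.0248 g


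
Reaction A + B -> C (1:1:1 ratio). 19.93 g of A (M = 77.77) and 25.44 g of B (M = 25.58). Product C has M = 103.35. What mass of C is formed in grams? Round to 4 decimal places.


Find moles of each reactant; the smaller value is the limiting reagent in a 1:1:1 reaction, so moles_C equals moles of the limiter.
n_A = mass_A / M_A = 19.93 / 77.77 = 0.256268 mol
n_B = mass_B / M_B = 25.44 / 25.58 = 0.994527 mol
Limiting reagent: A (smaller), n_limiting = 0.256268 mol
mass_C = n_limiting * M_C = 0.256268 * 103.35
mass_C = 26.4852978 g, rounded to 4 dp:

26.4853 g


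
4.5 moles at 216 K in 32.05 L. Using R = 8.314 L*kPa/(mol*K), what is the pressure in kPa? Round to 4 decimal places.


PV = nRT, solve for P = nRT / V.
nRT = 4.5 * 8.314 * 216 = 8081.208
P = 8081.208 / 32.05
P = 252.14377535 kPa, rounded to 4 dp:

252.1438 kPa


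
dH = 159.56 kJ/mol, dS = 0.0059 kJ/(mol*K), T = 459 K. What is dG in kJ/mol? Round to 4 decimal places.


Gibbs: dG = dH - T*dS (consistent units, dS already in kJ/(mol*K)).
T*dS = 459 * 0.0059 = 2.7081
dG = 159.56 - (2.7081)
dG = 156.8519 kJ/mol, rounded to 4 dp:

156.8519 kJ/mol


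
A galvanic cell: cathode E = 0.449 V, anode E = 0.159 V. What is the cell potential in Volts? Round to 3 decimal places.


Standard cell potential: E_cell = E_cathode - E_anode.
E_cell = 0.449 - (0.159)
E_cell = 0.29 V, rounded to 3 dp:

0.290 V


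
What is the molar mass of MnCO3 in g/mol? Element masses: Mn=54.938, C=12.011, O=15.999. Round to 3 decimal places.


M = sum(count * atomic_mass) over atoms.
M = 1*54.938 + 1*12.011 + 3*15.999
M = 54.938 + 12.011 + 47.997
M = 114.946 g/mol, rounded to 3 dp:

114.946 g/mol


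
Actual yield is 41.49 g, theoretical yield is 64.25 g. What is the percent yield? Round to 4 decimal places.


% yield = 100 * actual / theoretical
% yield = 100 * 41.49 / 64.25
% yield = 64.57587549 %, rounded to 4 dp:

64.5759 %


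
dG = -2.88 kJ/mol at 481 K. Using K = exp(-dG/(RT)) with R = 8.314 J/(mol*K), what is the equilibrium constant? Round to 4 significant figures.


dG is in kJ/mol; multiply by 1000 to match R in J/(mol*K).
RT = 8.314 * 481 = 3999.034 J/mol
exponent = -dG*1000 / (RT) = -(-2.88*1000) / 3999.034 = 0.72017392
K = exp(0.72017392)
K = 2.0547905, rounded to 4 significant figures:

2.055


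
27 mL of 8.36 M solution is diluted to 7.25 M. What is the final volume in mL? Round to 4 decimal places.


Dilution: M1*V1 = M2*V2, solve for V2.
V2 = M1*V1 / M2
V2 = 8.36 * 27 / 7.25
V2 = 225.72 / 7.25
V2 = 31.1337931 mL, rounded to 4 dp:

31.1338 mL


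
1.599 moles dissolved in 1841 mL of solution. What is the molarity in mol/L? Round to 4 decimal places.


Convert volume to liters: V_L = V_mL / 1000.
V_L = 1841 / 1000 = 1.841 L
M = n / V_L = 1.599 / 1.841
M = 0.8685497 mol/L, rounded to 4 dp:

0.8685 mol/L


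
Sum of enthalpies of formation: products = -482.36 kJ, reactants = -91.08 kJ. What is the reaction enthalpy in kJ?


dH_rxn = sum(dH_f products) - sum(dH_f reactants)
dH_rxn = -482.36 - (-91.08)
dH_rxn = -391.28 kJ:

-391.28 kJ


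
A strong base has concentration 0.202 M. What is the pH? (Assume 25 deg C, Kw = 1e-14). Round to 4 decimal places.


A strong base dissociates completely, so [OH-] equals the given concentration.
pOH = -log10([OH-]) = -log10(0.202) = 0.694649
pH = 14 - pOH = 14 - 0.694649
pH = 13.305351, rounded to 4 dp:

13.3054


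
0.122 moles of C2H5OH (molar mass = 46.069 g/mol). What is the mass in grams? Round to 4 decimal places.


mass = n * M
mass = 0.122 * 46.069
mass = 5.620418 g, rounded to 4 dp:

5.6204 g


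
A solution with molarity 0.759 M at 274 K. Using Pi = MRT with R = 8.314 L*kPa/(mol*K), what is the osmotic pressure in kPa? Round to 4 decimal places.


Osmotic pressure (van't Hoff): Pi = M*R*T.
RT = 8.314 * 274 = 2278.036
Pi = 0.759 * 2278.036
Pi = 1729.029324 kPa, rounded to 4 dp:

1729.0293 kPa


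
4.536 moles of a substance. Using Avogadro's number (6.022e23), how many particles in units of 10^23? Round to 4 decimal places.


N = n * NA, then divide by 1e23 for the requested units.
N / 1e23 = n * 6.022
N / 1e23 = 4.536 * 6.022
N / 1e23 = 27.315792, rounded to 4 dp:

27.3158


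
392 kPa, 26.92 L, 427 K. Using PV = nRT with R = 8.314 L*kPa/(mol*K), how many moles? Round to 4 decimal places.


PV = nRT, solve for n = PV / (RT).
PV = 392 * 26.92 = 10552.64
RT = 8.314 * 427 = 3550.078
n = 10552.64 / 3550.078
n = 2.97250934 mol, rounded to 4 dp:

2.9725 mol


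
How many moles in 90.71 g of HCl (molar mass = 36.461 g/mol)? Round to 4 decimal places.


n = mass / M
n = 90.71 / 36.461
n = 2.48786374 mol, rounded to 4 dp:

2.4879 mol


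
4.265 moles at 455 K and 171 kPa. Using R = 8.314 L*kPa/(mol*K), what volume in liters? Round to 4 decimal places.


PV = nRT, solve for V = nRT / P.
nRT = 4.265 * 8.314 * 455 = 16133.9405
V = 16133.9405 / 171
V = 94.35052924 L, rounded to 4 dp:

94.3505 L


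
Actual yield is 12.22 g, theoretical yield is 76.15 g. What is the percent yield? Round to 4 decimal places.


% yield = 100 * actual / theoretical
% yield = 100 * 12.22 / 76.15
% yield = 16.04727511 %, rounded to 4 dp:

16.0473 %


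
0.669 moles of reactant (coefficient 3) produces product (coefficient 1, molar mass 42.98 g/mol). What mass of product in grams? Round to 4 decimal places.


Use the coefficient ratio to convert reactant moles to product moles, then multiply by the product's molar mass.
moles_P = moles_R * (coeff_P / coeff_R) = 0.669 * (1/3) = 0.223
mass_P = moles_P * M_P = 0.223 * 42.98
mass_P = 9.58454 g, rounded to 4 dp:

9.5845 g


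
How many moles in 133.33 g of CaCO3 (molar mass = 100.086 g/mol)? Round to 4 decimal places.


n = mass / M
n = 133.33 / 100.086
n = 1.33215435 mol, rounded to 4 dp:

1.3322 mol


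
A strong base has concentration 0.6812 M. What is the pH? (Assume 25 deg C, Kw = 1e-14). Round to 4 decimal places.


A strong base dissociates completely, so [OH-] equals the given concentration.
pOH = -log10([OH-]) = -log10(0.6812) = 0.166725
pH = 14 - pOH = 14 - 0.166725
pH = 13.833275, rounded to 4 dp:

13.8333


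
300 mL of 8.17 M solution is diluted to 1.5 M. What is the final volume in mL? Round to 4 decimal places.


Dilution: M1*V1 = M2*V2, solve for V2.
V2 = M1*V1 / M2
V2 = 8.17 * 300 / 1.5
V2 = 2451.0 / 1.5
V2 = 1634.0 mL, rounded to 4 dp:

1634.0000 mL


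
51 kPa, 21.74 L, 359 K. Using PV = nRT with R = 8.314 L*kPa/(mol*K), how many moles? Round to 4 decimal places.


PV = nRT, solve for n = PV / (RT).
PV = 51 * 21.74 = 1108.74
RT = 8.314 * 359 = 2984.726
n = 1108.74 / 2984.726
n = 0.37147128 mol, rounded to 4 dp:

0.3715 mol


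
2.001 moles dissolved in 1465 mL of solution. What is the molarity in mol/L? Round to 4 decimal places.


Convert volume to liters: V_L = V_mL / 1000.
V_L = 1465 / 1000 = 1.465 L
M = n / V_L = 2.001 / 1.465
M = 1.36587031 mol/L, rounded to 4 dp:

1.3659 mol/L


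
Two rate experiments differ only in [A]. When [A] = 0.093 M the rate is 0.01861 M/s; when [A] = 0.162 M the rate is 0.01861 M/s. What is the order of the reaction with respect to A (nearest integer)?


Rate is proportional to [A]^n, so rate2/rate1 = ([A]2/[A]1)^n. Take logs to solve for n.
rate2/rate1 = 0.01861 / 0.01861 = 1.0
[A]2/[A]1 = 0.162 / 0.093 = 1.7419
n = ln(1.0) / ln(1.7419) = 0.0
Nearest integer order:

0


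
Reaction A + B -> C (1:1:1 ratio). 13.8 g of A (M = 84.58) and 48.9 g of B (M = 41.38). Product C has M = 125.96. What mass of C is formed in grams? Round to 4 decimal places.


Find moles of each reactant; the smaller value is the limiting reagent in a 1:1:1 reaction, so moles_C equals moles of the limiter.
n_A = mass_A / M_A = 13.8 / 84.58 = 0.163159 mol
n_B = mass_B / M_B = 48.9 / 41.38 = 1.18173 mol
Limiting reagent: A (smaller), n_limiting = 0.163159 mol
mass_C = n_limiting * M_C = 0.163159 * 125.96
mass_C = 20.55150764 g, rounded to 4 dp:

20.5515 g


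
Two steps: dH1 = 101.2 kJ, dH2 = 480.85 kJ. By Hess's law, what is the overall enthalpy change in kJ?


Hess's law: enthalpy is a state function, so add the step enthalpies.
dH_total = dH1 + dH2 = 101.2 + (480.85)
dH_total = 582.05 kJ:

582.05 kJ


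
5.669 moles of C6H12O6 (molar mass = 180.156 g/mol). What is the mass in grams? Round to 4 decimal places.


mass = n * M
mass = 5.669 * 180.156
mass = 1021.304364 g, rounded to 4 dp:

1021.3044 g


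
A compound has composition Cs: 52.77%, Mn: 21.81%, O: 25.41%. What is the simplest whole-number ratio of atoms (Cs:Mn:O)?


Assume 100 g of compound, divide each mass% by atomic mass to get moles, then normalize by the smallest to get a raw atom ratio.
Moles per 100 g: Cs: 52.77/132.905 = 0.3971, Mn: 21.81/54.938 = 0.397, O: 25.41/15.999 = 1.5882
Raw ratio (divide by min = 0.397): Cs: 1.0, Mn: 1.0, O: 4.001
Multiply by 1 to clear fractions: Cs: 1.0 ~= 1, Mn: 1.0 ~= 1, O: 4.001 ~= 4
Reduce by GCD to get the simplest whole-number ratio:

1:1:4


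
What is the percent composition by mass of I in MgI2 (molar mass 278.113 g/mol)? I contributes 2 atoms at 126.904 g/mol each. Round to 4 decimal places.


pct = 100 * (n_elem * M_elem) / M_total
mass_contribution = 2 * 126.904 = 253.808 g/mol
pct = 100 * 253.808 / 278.113
pct = 91.26074653 %, rounded to 4 dp:

91.2607 %


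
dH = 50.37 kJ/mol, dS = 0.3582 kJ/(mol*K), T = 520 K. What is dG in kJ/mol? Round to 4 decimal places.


Gibbs: dG = dH - T*dS (consistent units, dS already in kJ/(mol*K)).
T*dS = 520 * 0.3582 = 186.264
dG = 50.37 - (186.264)
dG = -135.894 kJ/mol, rounded to 4 dp:

-135.8940 kJ/mol


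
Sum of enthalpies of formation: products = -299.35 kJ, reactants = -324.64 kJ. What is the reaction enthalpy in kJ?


dH_rxn = sum(dH_f products) - sum(dH_f reactants)
dH_rxn = -299.35 - (-324.64)
dH_rxn = 25.29 kJ:

25.29 kJ


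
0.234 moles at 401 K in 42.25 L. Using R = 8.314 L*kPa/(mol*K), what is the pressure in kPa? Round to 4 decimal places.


PV = nRT, solve for P = nRT / V.
nRT = 0.234 * 8.314 * 401 = 780.1359
P = 780.1359 / 42.25
P = 18.46475503 kPa, rounded to 4 dp:

18.4648 kPa


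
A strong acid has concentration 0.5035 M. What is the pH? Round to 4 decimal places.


A strong acid dissociates completely, so [H+] equals the given concentration.
pH = -log10([H+]) = -log10(0.5035)
pH = 0.29800053, rounded to 4 dp:

0.2980


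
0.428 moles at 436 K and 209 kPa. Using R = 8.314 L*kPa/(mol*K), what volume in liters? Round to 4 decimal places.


PV = nRT, solve for V = nRT / P.
nRT = 0.428 * 8.314 * 436 = 1551.4589
V = 1551.4589 / 209
V = 7.42324833 L, rounded to 4 dp:

7.4232 L


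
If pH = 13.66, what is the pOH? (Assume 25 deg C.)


At 25 deg C, pH + pOH = 14.
pOH = 14 - pH = 14 - 13.66
pOH = 0.34:

0.34


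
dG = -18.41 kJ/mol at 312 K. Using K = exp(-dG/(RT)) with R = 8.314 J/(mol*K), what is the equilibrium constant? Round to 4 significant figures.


dG is in kJ/mol; multiply by 1000 to match R in J/(mol*K).
RT = 8.314 * 312 = 2593.968 J/mol
exponent = -dG*1000 / (RT) = -(-18.41*1000) / 2593.968 = 7.09723482
K = exp(7.09723482)
K = 1208.6204, rounded to 4 significant figures:

1209


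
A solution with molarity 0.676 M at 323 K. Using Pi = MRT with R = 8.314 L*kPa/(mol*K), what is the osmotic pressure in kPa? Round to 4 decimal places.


Osmotic pressure (van't Hoff): Pi = M*R*T.
RT = 8.314 * 323 = 2685.422
Pi = 0.676 * 2685.422
Pi = 1815.345272 kPa, rounded to 4 dp:

1815.3453 kPa


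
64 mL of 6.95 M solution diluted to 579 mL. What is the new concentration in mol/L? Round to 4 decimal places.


Dilution: M1*V1 = M2*V2, solve for M2.
M2 = M1*V1 / V2
M2 = 6.95 * 64 / 579
M2 = 444.8 / 579
M2 = 0.76822107 mol/L, rounded to 4 dp:

0.7682 mol/L


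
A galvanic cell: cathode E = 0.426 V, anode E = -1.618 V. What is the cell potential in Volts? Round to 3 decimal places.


Standard cell potential: E_cell = E_cathode - E_anode.
E_cell = 0.426 - (-1.618)
E_cell = 2.044 V, rounded to 3 dp:

2.044 V


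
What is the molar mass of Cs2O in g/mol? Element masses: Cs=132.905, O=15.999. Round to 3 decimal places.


M = sum(count * atomic_mass) over atoms.
M = 2*132.905 + 1*15.999
M = 265.81 + 15.999
M = 281.809 g/mol, rounded to 3 dp:

281.809 g/mol


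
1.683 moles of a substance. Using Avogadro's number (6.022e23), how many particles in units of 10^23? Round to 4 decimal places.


N = n * NA, then divide by 1e23 for the requested units.
N / 1e23 = n * 6.022
N / 1e23 = 1.683 * 6.022
N / 1e23 = 10.135026, rounded to 4 dp:

10.1350


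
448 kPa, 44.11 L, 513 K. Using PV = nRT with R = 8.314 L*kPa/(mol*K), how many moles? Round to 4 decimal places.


PV = nRT, solve for n = PV / (RT).
PV = 448 * 44.11 = 19761.28
RT = 8.314 * 513 = 4265.082
n = 19761.28 / 4265.082
n = 4.63327083 mol, rounded to 4 dp:

4.6333 mol


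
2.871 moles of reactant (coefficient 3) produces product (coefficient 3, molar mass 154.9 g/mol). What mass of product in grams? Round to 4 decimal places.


Use the coefficient ratio to convert reactant moles to product moles, then multiply by the product's molar mass.
moles_P = moles_R * (coeff_P / coeff_R) = 2.871 * (3/3) = 2.871
mass_P = moles_P * M_P = 2.871 * 154.9
mass_P = 444.7179 g, rounded to 4 dp:

444.7179 g


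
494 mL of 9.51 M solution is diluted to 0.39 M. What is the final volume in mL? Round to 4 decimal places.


Dilution: M1*V1 = M2*V2, solve for V2.
V2 = M1*V1 / M2
V2 = 9.51 * 494 / 0.39
V2 = 4697.94 / 0.39
V2 = 12046.0 mL, rounded to 4 dp:

12046.0000 mL


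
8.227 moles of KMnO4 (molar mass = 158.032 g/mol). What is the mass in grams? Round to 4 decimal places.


mass = n * M
mass = 8.227 * 158.032
mass = 1300.129264 g, rounded to 4 dp:

1300.1293 g


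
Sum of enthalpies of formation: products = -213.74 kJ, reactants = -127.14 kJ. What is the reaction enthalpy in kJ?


dH_rxn = sum(dH_f products) - sum(dH_f reactants)
dH_rxn = -213.74 - (-127.14)
dH_rxn = -86.6 kJ:

-86.60 kJ


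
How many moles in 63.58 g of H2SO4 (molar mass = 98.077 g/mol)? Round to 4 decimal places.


n = mass / M
n = 63.58 / 98.077
n = 0.64826616 mol, rounded to 4 dp:

0.6483 mol


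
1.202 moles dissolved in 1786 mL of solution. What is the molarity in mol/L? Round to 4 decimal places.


Convert volume to liters: V_L = V_mL / 1000.
V_L = 1786 / 1000 = 1.786 L
M = n / V_L = 1.202 / 1.786
M = 0.67301232 mol/L, rounded to 4 dp:

0.6730 mol/L


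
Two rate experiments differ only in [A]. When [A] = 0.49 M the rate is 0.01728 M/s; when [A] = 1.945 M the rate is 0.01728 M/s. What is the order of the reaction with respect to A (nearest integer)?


Rate is proportional to [A]^n, so rate2/rate1 = ([A]2/[A]1)^n. Take logs to solve for n.
rate2/rate1 = 0.01728 / 0.01728 = 1.0
[A]2/[A]1 = 1.945 / 0.49 = 3.9694
n = ln(1.0) / ln(3.9694) = 0.0
Nearest integer order:

0
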